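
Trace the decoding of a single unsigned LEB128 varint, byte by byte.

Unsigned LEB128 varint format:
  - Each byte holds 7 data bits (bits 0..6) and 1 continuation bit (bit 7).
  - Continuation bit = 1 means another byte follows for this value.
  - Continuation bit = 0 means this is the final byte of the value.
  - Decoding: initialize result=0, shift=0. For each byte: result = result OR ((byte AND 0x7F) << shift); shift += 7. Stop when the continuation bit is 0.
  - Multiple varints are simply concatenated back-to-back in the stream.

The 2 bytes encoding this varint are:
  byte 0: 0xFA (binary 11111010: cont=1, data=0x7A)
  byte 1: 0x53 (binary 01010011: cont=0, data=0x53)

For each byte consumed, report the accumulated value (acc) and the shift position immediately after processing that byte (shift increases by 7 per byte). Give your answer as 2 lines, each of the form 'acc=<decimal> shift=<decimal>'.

byte 0=0xFA: payload=0x7A=122, contrib = 122<<0 = 122; acc -> 122, shift -> 7
byte 1=0x53: payload=0x53=83, contrib = 83<<7 = 10624; acc -> 10746, shift -> 14

Answer: acc=122 shift=7
acc=10746 shift=14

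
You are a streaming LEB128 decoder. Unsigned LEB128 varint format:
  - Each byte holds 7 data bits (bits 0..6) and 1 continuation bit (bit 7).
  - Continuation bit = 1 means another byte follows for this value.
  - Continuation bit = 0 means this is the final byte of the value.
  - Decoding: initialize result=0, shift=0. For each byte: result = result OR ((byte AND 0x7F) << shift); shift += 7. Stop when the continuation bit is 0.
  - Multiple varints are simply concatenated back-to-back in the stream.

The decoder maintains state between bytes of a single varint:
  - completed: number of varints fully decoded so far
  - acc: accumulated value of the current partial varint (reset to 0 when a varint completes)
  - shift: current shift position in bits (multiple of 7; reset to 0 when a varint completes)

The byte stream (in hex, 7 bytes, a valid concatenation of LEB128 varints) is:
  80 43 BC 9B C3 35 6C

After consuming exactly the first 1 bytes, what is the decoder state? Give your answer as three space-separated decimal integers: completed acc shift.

Answer: 0 0 7

Derivation:
byte[0]=0x80 cont=1 payload=0x00: acc |= 0<<0 -> completed=0 acc=0 shift=7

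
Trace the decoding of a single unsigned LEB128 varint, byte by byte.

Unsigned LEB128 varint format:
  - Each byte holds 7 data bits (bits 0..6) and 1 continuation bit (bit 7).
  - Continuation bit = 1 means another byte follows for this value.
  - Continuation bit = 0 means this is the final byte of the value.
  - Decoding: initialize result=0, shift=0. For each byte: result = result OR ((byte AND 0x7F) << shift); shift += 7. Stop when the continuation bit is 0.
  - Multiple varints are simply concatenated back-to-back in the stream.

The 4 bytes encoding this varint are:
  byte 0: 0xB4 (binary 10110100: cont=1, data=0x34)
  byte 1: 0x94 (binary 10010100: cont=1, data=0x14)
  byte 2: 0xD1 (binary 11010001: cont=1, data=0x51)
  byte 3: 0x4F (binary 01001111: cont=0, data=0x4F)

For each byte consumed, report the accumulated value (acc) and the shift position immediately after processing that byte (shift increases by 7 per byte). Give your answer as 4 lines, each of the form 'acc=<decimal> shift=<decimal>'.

byte 0=0xB4: payload=0x34=52, contrib = 52<<0 = 52; acc -> 52, shift -> 7
byte 1=0x94: payload=0x14=20, contrib = 20<<7 = 2560; acc -> 2612, shift -> 14
byte 2=0xD1: payload=0x51=81, contrib = 81<<14 = 1327104; acc -> 1329716, shift -> 21
byte 3=0x4F: payload=0x4F=79, contrib = 79<<21 = 165675008; acc -> 167004724, shift -> 28

Answer: acc=52 shift=7
acc=2612 shift=14
acc=1329716 shift=21
acc=167004724 shift=28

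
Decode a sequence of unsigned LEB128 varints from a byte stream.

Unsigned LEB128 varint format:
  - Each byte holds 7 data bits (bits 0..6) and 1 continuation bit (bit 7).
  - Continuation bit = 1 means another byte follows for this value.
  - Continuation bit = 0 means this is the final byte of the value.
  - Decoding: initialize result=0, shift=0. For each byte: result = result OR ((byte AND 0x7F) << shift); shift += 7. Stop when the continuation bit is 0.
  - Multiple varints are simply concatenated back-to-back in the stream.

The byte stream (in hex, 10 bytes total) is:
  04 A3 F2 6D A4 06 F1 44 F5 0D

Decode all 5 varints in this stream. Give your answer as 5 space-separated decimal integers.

  byte[0]=0x04 cont=0 payload=0x04=4: acc |= 4<<0 -> acc=4 shift=7 [end]
Varint 1: bytes[0:1] = 04 -> value 4 (1 byte(s))
  byte[1]=0xA3 cont=1 payload=0x23=35: acc |= 35<<0 -> acc=35 shift=7
  byte[2]=0xF2 cont=1 payload=0x72=114: acc |= 114<<7 -> acc=14627 shift=14
  byte[3]=0x6D cont=0 payload=0x6D=109: acc |= 109<<14 -> acc=1800483 shift=21 [end]
Varint 2: bytes[1:4] = A3 F2 6D -> value 1800483 (3 byte(s))
  byte[4]=0xA4 cont=1 payload=0x24=36: acc |= 36<<0 -> acc=36 shift=7
  byte[5]=0x06 cont=0 payload=0x06=6: acc |= 6<<7 -> acc=804 shift=14 [end]
Varint 3: bytes[4:6] = A4 06 -> value 804 (2 byte(s))
  byte[6]=0xF1 cont=1 payload=0x71=113: acc |= 113<<0 -> acc=113 shift=7
  byte[7]=0x44 cont=0 payload=0x44=68: acc |= 68<<7 -> acc=8817 shift=14 [end]
Varint 4: bytes[6:8] = F1 44 -> value 8817 (2 byte(s))
  byte[8]=0xF5 cont=1 payload=0x75=117: acc |= 117<<0 -> acc=117 shift=7
  byte[9]=0x0D cont=0 payload=0x0D=13: acc |= 13<<7 -> acc=1781 shift=14 [end]
Varint 5: bytes[8:10] = F5 0D -> value 1781 (2 byte(s))

Answer: 4 1800483 804 8817 1781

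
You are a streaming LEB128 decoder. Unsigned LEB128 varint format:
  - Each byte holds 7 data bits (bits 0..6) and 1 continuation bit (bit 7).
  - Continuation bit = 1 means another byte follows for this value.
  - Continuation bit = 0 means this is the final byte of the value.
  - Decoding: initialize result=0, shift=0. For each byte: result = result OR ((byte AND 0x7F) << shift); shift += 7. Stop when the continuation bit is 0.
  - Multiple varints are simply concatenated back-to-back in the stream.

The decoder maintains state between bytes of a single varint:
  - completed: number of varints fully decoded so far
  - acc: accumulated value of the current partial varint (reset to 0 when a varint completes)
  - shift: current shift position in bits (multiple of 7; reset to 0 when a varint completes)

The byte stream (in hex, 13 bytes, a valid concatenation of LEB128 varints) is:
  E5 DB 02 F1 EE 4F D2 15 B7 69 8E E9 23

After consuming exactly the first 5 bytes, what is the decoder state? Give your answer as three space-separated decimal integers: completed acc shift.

byte[0]=0xE5 cont=1 payload=0x65: acc |= 101<<0 -> completed=0 acc=101 shift=7
byte[1]=0xDB cont=1 payload=0x5B: acc |= 91<<7 -> completed=0 acc=11749 shift=14
byte[2]=0x02 cont=0 payload=0x02: varint #1 complete (value=44517); reset -> completed=1 acc=0 shift=0
byte[3]=0xF1 cont=1 payload=0x71: acc |= 113<<0 -> completed=1 acc=113 shift=7
byte[4]=0xEE cont=1 payload=0x6E: acc |= 110<<7 -> completed=1 acc=14193 shift=14

Answer: 1 14193 14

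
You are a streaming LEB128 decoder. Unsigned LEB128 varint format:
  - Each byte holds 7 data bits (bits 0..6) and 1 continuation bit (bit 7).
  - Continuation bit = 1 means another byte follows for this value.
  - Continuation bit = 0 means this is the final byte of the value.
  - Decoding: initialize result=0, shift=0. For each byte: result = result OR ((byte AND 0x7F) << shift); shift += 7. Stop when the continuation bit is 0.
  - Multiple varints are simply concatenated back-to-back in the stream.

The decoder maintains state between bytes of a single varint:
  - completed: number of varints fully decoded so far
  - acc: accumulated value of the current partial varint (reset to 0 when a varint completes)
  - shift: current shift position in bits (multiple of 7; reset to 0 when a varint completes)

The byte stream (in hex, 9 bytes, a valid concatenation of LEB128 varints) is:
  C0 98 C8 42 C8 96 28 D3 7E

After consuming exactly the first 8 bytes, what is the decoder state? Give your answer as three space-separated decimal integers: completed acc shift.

Answer: 2 83 7

Derivation:
byte[0]=0xC0 cont=1 payload=0x40: acc |= 64<<0 -> completed=0 acc=64 shift=7
byte[1]=0x98 cont=1 payload=0x18: acc |= 24<<7 -> completed=0 acc=3136 shift=14
byte[2]=0xC8 cont=1 payload=0x48: acc |= 72<<14 -> completed=0 acc=1182784 shift=21
byte[3]=0x42 cont=0 payload=0x42: varint #1 complete (value=139594816); reset -> completed=1 acc=0 shift=0
byte[4]=0xC8 cont=1 payload=0x48: acc |= 72<<0 -> completed=1 acc=72 shift=7
byte[5]=0x96 cont=1 payload=0x16: acc |= 22<<7 -> completed=1 acc=2888 shift=14
byte[6]=0x28 cont=0 payload=0x28: varint #2 complete (value=658248); reset -> completed=2 acc=0 shift=0
byte[7]=0xD3 cont=1 payload=0x53: acc |= 83<<0 -> completed=2 acc=83 shift=7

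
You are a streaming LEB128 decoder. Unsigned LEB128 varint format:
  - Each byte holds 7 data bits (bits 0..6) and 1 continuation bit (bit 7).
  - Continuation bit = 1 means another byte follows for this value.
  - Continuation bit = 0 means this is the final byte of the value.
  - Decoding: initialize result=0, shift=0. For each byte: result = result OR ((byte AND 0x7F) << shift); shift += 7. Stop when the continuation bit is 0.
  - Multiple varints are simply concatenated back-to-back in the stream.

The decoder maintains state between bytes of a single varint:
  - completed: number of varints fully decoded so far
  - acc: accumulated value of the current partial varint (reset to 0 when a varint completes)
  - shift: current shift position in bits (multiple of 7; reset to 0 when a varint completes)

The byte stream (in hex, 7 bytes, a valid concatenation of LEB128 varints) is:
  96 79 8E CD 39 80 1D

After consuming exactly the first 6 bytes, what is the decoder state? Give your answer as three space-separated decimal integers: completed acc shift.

byte[0]=0x96 cont=1 payload=0x16: acc |= 22<<0 -> completed=0 acc=22 shift=7
byte[1]=0x79 cont=0 payload=0x79: varint #1 complete (value=15510); reset -> completed=1 acc=0 shift=0
byte[2]=0x8E cont=1 payload=0x0E: acc |= 14<<0 -> completed=1 acc=14 shift=7
byte[3]=0xCD cont=1 payload=0x4D: acc |= 77<<7 -> completed=1 acc=9870 shift=14
byte[4]=0x39 cont=0 payload=0x39: varint #2 complete (value=943758); reset -> completed=2 acc=0 shift=0
byte[5]=0x80 cont=1 payload=0x00: acc |= 0<<0 -> completed=2 acc=0 shift=7

Answer: 2 0 7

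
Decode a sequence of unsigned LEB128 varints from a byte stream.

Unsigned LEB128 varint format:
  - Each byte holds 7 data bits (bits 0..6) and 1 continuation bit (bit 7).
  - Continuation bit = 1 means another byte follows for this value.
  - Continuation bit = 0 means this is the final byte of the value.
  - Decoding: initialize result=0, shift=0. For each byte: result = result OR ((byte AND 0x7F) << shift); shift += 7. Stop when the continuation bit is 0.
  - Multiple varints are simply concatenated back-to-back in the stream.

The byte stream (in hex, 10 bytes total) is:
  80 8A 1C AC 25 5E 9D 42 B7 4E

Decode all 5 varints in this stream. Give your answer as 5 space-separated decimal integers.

Answer: 460032 4780 94 8477 10039

Derivation:
  byte[0]=0x80 cont=1 payload=0x00=0: acc |= 0<<0 -> acc=0 shift=7
  byte[1]=0x8A cont=1 payload=0x0A=10: acc |= 10<<7 -> acc=1280 shift=14
  byte[2]=0x1C cont=0 payload=0x1C=28: acc |= 28<<14 -> acc=460032 shift=21 [end]
Varint 1: bytes[0:3] = 80 8A 1C -> value 460032 (3 byte(s))
  byte[3]=0xAC cont=1 payload=0x2C=44: acc |= 44<<0 -> acc=44 shift=7
  byte[4]=0x25 cont=0 payload=0x25=37: acc |= 37<<7 -> acc=4780 shift=14 [end]
Varint 2: bytes[3:5] = AC 25 -> value 4780 (2 byte(s))
  byte[5]=0x5E cont=0 payload=0x5E=94: acc |= 94<<0 -> acc=94 shift=7 [end]
Varint 3: bytes[5:6] = 5E -> value 94 (1 byte(s))
  byte[6]=0x9D cont=1 payload=0x1D=29: acc |= 29<<0 -> acc=29 shift=7
  byte[7]=0x42 cont=0 payload=0x42=66: acc |= 66<<7 -> acc=8477 shift=14 [end]
Varint 4: bytes[6:8] = 9D 42 -> value 8477 (2 byte(s))
  byte[8]=0xB7 cont=1 payload=0x37=55: acc |= 55<<0 -> acc=55 shift=7
  byte[9]=0x4E cont=0 payload=0x4E=78: acc |= 78<<7 -> acc=10039 shift=14 [end]
Varint 5: bytes[8:10] = B7 4E -> value 10039 (2 byte(s))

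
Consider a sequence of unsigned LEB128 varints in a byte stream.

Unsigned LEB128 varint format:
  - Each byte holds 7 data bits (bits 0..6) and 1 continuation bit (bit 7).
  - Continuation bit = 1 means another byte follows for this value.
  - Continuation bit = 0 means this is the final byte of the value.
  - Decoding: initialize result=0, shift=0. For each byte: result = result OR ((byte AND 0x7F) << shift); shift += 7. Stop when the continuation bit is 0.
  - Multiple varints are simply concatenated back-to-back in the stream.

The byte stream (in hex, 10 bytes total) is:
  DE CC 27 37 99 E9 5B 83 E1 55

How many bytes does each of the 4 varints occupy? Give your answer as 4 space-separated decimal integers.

  byte[0]=0xDE cont=1 payload=0x5E=94: acc |= 94<<0 -> acc=94 shift=7
  byte[1]=0xCC cont=1 payload=0x4C=76: acc |= 76<<7 -> acc=9822 shift=14
  byte[2]=0x27 cont=0 payload=0x27=39: acc |= 39<<14 -> acc=648798 shift=21 [end]
Varint 1: bytes[0:3] = DE CC 27 -> value 648798 (3 byte(s))
  byte[3]=0x37 cont=0 payload=0x37=55: acc |= 55<<0 -> acc=55 shift=7 [end]
Varint 2: bytes[3:4] = 37 -> value 55 (1 byte(s))
  byte[4]=0x99 cont=1 payload=0x19=25: acc |= 25<<0 -> acc=25 shift=7
  byte[5]=0xE9 cont=1 payload=0x69=105: acc |= 105<<7 -> acc=13465 shift=14
  byte[6]=0x5B cont=0 payload=0x5B=91: acc |= 91<<14 -> acc=1504409 shift=21 [end]
Varint 3: bytes[4:7] = 99 E9 5B -> value 1504409 (3 byte(s))
  byte[7]=0x83 cont=1 payload=0x03=3: acc |= 3<<0 -> acc=3 shift=7
  byte[8]=0xE1 cont=1 payload=0x61=97: acc |= 97<<7 -> acc=12419 shift=14
  byte[9]=0x55 cont=0 payload=0x55=85: acc |= 85<<14 -> acc=1405059 shift=21 [end]
Varint 4: bytes[7:10] = 83 E1 55 -> value 1405059 (3 byte(s))

Answer: 3 1 3 3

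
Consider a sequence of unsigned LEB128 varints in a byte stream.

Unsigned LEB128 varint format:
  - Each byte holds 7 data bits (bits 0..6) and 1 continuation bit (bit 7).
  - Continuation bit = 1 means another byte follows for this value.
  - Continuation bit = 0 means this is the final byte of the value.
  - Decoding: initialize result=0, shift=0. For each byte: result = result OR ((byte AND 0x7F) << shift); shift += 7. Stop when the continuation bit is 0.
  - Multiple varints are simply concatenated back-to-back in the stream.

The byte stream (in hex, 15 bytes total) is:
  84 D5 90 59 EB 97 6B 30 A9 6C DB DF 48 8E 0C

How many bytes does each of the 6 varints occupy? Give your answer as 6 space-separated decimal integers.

Answer: 4 3 1 2 3 2

Derivation:
  byte[0]=0x84 cont=1 payload=0x04=4: acc |= 4<<0 -> acc=4 shift=7
  byte[1]=0xD5 cont=1 payload=0x55=85: acc |= 85<<7 -> acc=10884 shift=14
  byte[2]=0x90 cont=1 payload=0x10=16: acc |= 16<<14 -> acc=273028 shift=21
  byte[3]=0x59 cont=0 payload=0x59=89: acc |= 89<<21 -> acc=186919556 shift=28 [end]
Varint 1: bytes[0:4] = 84 D5 90 59 -> value 186919556 (4 byte(s))
  byte[4]=0xEB cont=1 payload=0x6B=107: acc |= 107<<0 -> acc=107 shift=7
  byte[5]=0x97 cont=1 payload=0x17=23: acc |= 23<<7 -> acc=3051 shift=14
  byte[6]=0x6B cont=0 payload=0x6B=107: acc |= 107<<14 -> acc=1756139 shift=21 [end]
Varint 2: bytes[4:7] = EB 97 6B -> value 1756139 (3 byte(s))
  byte[7]=0x30 cont=0 payload=0x30=48: acc |= 48<<0 -> acc=48 shift=7 [end]
Varint 3: bytes[7:8] = 30 -> value 48 (1 byte(s))
  byte[8]=0xA9 cont=1 payload=0x29=41: acc |= 41<<0 -> acc=41 shift=7
  byte[9]=0x6C cont=0 payload=0x6C=108: acc |= 108<<7 -> acc=13865 shift=14 [end]
Varint 4: bytes[8:10] = A9 6C -> value 13865 (2 byte(s))
  byte[10]=0xDB cont=1 payload=0x5B=91: acc |= 91<<0 -> acc=91 shift=7
  byte[11]=0xDF cont=1 payload=0x5F=95: acc |= 95<<7 -> acc=12251 shift=14
  byte[12]=0x48 cont=0 payload=0x48=72: acc |= 72<<14 -> acc=1191899 shift=21 [end]
Varint 5: bytes[10:13] = DB DF 48 -> value 1191899 (3 byte(s))
  byte[13]=0x8E cont=1 payload=0x0E=14: acc |= 14<<0 -> acc=14 shift=7
  byte[14]=0x0C cont=0 payload=0x0C=12: acc |= 12<<7 -> acc=1550 shift=14 [end]
Varint 6: bytes[13:15] = 8E 0C -> value 1550 (2 byte(s))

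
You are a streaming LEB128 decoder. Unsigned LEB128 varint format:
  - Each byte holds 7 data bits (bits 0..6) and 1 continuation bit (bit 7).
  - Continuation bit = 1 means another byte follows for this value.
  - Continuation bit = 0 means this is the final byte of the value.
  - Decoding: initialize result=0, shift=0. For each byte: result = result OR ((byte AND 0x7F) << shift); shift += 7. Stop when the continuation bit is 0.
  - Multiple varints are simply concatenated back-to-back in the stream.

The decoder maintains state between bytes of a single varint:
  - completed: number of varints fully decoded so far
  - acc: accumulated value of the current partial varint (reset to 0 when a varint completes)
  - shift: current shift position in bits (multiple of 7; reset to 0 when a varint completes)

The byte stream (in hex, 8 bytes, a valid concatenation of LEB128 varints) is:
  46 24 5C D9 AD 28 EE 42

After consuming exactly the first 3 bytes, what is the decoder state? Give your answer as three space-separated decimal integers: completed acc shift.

Answer: 3 0 0

Derivation:
byte[0]=0x46 cont=0 payload=0x46: varint #1 complete (value=70); reset -> completed=1 acc=0 shift=0
byte[1]=0x24 cont=0 payload=0x24: varint #2 complete (value=36); reset -> completed=2 acc=0 shift=0
byte[2]=0x5C cont=0 payload=0x5C: varint #3 complete (value=92); reset -> completed=3 acc=0 shift=0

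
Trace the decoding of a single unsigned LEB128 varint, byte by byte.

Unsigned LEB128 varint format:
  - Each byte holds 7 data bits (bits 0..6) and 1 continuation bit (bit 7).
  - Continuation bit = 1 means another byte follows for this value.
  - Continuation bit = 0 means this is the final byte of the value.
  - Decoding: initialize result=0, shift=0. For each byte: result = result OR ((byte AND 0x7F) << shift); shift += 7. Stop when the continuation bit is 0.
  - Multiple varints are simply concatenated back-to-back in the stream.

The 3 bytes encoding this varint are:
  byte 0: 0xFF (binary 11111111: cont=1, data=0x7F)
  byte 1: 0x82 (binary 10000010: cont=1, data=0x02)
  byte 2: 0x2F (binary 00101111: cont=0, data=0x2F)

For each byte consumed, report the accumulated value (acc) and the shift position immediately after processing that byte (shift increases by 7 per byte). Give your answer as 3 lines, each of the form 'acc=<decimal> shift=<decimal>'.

byte 0=0xFF: payload=0x7F=127, contrib = 127<<0 = 127; acc -> 127, shift -> 7
byte 1=0x82: payload=0x02=2, contrib = 2<<7 = 256; acc -> 383, shift -> 14
byte 2=0x2F: payload=0x2F=47, contrib = 47<<14 = 770048; acc -> 770431, shift -> 21

Answer: acc=127 shift=7
acc=383 shift=14
acc=770431 shift=21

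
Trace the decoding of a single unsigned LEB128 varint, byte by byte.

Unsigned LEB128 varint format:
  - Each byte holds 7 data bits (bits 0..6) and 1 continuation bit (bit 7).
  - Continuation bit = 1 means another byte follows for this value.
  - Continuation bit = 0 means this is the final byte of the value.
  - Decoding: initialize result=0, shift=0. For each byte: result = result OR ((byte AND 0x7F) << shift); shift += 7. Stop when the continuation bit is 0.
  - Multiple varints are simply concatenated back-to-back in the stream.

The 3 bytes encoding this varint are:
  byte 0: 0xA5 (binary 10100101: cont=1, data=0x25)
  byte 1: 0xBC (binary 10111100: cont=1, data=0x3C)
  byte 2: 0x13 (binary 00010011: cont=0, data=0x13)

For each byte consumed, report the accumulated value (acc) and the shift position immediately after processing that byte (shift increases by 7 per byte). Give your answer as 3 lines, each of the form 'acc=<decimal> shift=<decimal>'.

byte 0=0xA5: payload=0x25=37, contrib = 37<<0 = 37; acc -> 37, shift -> 7
byte 1=0xBC: payload=0x3C=60, contrib = 60<<7 = 7680; acc -> 7717, shift -> 14
byte 2=0x13: payload=0x13=19, contrib = 19<<14 = 311296; acc -> 319013, shift -> 21

Answer: acc=37 shift=7
acc=7717 shift=14
acc=319013 shift=21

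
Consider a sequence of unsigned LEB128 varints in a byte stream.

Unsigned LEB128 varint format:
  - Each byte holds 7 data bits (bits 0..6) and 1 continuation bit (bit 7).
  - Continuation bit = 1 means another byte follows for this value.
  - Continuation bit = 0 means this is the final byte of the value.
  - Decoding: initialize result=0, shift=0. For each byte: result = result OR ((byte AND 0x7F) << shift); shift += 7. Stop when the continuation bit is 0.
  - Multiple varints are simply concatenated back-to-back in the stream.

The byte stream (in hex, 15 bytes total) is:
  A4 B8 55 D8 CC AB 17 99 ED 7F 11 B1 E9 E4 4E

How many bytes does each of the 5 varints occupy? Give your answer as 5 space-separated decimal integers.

  byte[0]=0xA4 cont=1 payload=0x24=36: acc |= 36<<0 -> acc=36 shift=7
  byte[1]=0xB8 cont=1 payload=0x38=56: acc |= 56<<7 -> acc=7204 shift=14
  byte[2]=0x55 cont=0 payload=0x55=85: acc |= 85<<14 -> acc=1399844 shift=21 [end]
Varint 1: bytes[0:3] = A4 B8 55 -> value 1399844 (3 byte(s))
  byte[3]=0xD8 cont=1 payload=0x58=88: acc |= 88<<0 -> acc=88 shift=7
  byte[4]=0xCC cont=1 payload=0x4C=76: acc |= 76<<7 -> acc=9816 shift=14
  byte[5]=0xAB cont=1 payload=0x2B=43: acc |= 43<<14 -> acc=714328 shift=21
  byte[6]=0x17 cont=0 payload=0x17=23: acc |= 23<<21 -> acc=48948824 shift=28 [end]
Varint 2: bytes[3:7] = D8 CC AB 17 -> value 48948824 (4 byte(s))
  byte[7]=0x99 cont=1 payload=0x19=25: acc |= 25<<0 -> acc=25 shift=7
  byte[8]=0xED cont=1 payload=0x6D=109: acc |= 109<<7 -> acc=13977 shift=14
  byte[9]=0x7F cont=0 payload=0x7F=127: acc |= 127<<14 -> acc=2094745 shift=21 [end]
Varint 3: bytes[7:10] = 99 ED 7F -> value 2094745 (3 byte(s))
  byte[10]=0x11 cont=0 payload=0x11=17: acc |= 17<<0 -> acc=17 shift=7 [end]
Varint 4: bytes[10:11] = 11 -> value 17 (1 byte(s))
  byte[11]=0xB1 cont=1 payload=0x31=49: acc |= 49<<0 -> acc=49 shift=7
  byte[12]=0xE9 cont=1 payload=0x69=105: acc |= 105<<7 -> acc=13489 shift=14
  byte[13]=0xE4 cont=1 payload=0x64=100: acc |= 100<<14 -> acc=1651889 shift=21
  byte[14]=0x4E cont=0 payload=0x4E=78: acc |= 78<<21 -> acc=165229745 shift=28 [end]
Varint 5: bytes[11:15] = B1 E9 E4 4E -> value 165229745 (4 byte(s))

Answer: 3 4 3 1 4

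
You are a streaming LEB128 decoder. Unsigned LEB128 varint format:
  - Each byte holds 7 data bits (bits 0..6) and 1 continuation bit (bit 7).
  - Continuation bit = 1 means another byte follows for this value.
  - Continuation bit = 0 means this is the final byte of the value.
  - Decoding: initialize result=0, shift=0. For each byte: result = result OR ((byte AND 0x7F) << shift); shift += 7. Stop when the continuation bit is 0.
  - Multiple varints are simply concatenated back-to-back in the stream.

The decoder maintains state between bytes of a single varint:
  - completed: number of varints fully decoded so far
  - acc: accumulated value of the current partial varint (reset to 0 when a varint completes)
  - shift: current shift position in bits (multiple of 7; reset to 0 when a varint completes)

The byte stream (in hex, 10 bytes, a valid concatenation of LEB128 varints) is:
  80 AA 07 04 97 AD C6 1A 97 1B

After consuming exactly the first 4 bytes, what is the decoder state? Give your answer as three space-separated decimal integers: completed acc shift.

byte[0]=0x80 cont=1 payload=0x00: acc |= 0<<0 -> completed=0 acc=0 shift=7
byte[1]=0xAA cont=1 payload=0x2A: acc |= 42<<7 -> completed=0 acc=5376 shift=14
byte[2]=0x07 cont=0 payload=0x07: varint #1 complete (value=120064); reset -> completed=1 acc=0 shift=0
byte[3]=0x04 cont=0 payload=0x04: varint #2 complete (value=4); reset -> completed=2 acc=0 shift=0

Answer: 2 0 0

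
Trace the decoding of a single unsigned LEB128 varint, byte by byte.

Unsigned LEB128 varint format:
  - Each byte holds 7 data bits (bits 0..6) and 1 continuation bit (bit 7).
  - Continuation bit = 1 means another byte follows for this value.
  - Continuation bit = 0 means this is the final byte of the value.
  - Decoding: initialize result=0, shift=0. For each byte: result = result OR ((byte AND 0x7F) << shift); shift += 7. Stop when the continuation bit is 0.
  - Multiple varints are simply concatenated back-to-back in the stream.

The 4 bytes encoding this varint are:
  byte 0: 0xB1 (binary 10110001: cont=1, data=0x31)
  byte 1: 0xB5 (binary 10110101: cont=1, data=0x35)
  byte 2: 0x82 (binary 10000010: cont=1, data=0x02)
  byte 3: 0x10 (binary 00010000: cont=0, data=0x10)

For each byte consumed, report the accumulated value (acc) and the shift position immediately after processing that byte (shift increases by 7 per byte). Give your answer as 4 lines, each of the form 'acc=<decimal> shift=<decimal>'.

Answer: acc=49 shift=7
acc=6833 shift=14
acc=39601 shift=21
acc=33594033 shift=28

Derivation:
byte 0=0xB1: payload=0x31=49, contrib = 49<<0 = 49; acc -> 49, shift -> 7
byte 1=0xB5: payload=0x35=53, contrib = 53<<7 = 6784; acc -> 6833, shift -> 14
byte 2=0x82: payload=0x02=2, contrib = 2<<14 = 32768; acc -> 39601, shift -> 21
byte 3=0x10: payload=0x10=16, contrib = 16<<21 = 33554432; acc -> 33594033, shift -> 28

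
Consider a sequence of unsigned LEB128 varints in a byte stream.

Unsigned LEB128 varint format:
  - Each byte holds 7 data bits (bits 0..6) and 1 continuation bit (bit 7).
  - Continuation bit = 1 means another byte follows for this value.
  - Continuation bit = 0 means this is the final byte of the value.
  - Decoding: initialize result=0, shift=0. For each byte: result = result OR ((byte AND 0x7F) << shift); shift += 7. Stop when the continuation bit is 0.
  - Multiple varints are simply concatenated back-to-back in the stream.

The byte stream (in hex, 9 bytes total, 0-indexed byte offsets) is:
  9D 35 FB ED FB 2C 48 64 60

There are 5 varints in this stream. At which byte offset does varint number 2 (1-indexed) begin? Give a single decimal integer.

  byte[0]=0x9D cont=1 payload=0x1D=29: acc |= 29<<0 -> acc=29 shift=7
  byte[1]=0x35 cont=0 payload=0x35=53: acc |= 53<<7 -> acc=6813 shift=14 [end]
Varint 1: bytes[0:2] = 9D 35 -> value 6813 (2 byte(s))
  byte[2]=0xFB cont=1 payload=0x7B=123: acc |= 123<<0 -> acc=123 shift=7
  byte[3]=0xED cont=1 payload=0x6D=109: acc |= 109<<7 -> acc=14075 shift=14
  byte[4]=0xFB cont=1 payload=0x7B=123: acc |= 123<<14 -> acc=2029307 shift=21
  byte[5]=0x2C cont=0 payload=0x2C=44: acc |= 44<<21 -> acc=94303995 shift=28 [end]
Varint 2: bytes[2:6] = FB ED FB 2C -> value 94303995 (4 byte(s))
  byte[6]=0x48 cont=0 payload=0x48=72: acc |= 72<<0 -> acc=72 shift=7 [end]
Varint 3: bytes[6:7] = 48 -> value 72 (1 byte(s))
  byte[7]=0x64 cont=0 payload=0x64=100: acc |= 100<<0 -> acc=100 shift=7 [end]
Varint 4: bytes[7:8] = 64 -> value 100 (1 byte(s))
  byte[8]=0x60 cont=0 payload=0x60=96: acc |= 96<<0 -> acc=96 shift=7 [end]
Varint 5: bytes[8:9] = 60 -> value 96 (1 byte(s))

Answer: 2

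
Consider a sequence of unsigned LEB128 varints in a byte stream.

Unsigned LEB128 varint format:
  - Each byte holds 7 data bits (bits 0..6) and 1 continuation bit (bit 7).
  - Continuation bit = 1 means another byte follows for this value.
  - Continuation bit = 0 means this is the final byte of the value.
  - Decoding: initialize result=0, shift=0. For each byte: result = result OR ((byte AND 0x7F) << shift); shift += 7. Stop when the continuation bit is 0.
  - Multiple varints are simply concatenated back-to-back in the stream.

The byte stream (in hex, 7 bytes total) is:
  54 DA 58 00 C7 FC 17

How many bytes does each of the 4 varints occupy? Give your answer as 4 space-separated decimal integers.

  byte[0]=0x54 cont=0 payload=0x54=84: acc |= 84<<0 -> acc=84 shift=7 [end]
Varint 1: bytes[0:1] = 54 -> value 84 (1 byte(s))
  byte[1]=0xDA cont=1 payload=0x5A=90: acc |= 90<<0 -> acc=90 shift=7
  byte[2]=0x58 cont=0 payload=0x58=88: acc |= 88<<7 -> acc=11354 shift=14 [end]
Varint 2: bytes[1:3] = DA 58 -> value 11354 (2 byte(s))
  byte[3]=0x00 cont=0 payload=0x00=0: acc |= 0<<0 -> acc=0 shift=7 [end]
Varint 3: bytes[3:4] = 00 -> value 0 (1 byte(s))
  byte[4]=0xC7 cont=1 payload=0x47=71: acc |= 71<<0 -> acc=71 shift=7
  byte[5]=0xFC cont=1 payload=0x7C=124: acc |= 124<<7 -> acc=15943 shift=14
  byte[6]=0x17 cont=0 payload=0x17=23: acc |= 23<<14 -> acc=392775 shift=21 [end]
Varint 4: bytes[4:7] = C7 FC 17 -> value 392775 (3 byte(s))

Answer: 1 2 1 3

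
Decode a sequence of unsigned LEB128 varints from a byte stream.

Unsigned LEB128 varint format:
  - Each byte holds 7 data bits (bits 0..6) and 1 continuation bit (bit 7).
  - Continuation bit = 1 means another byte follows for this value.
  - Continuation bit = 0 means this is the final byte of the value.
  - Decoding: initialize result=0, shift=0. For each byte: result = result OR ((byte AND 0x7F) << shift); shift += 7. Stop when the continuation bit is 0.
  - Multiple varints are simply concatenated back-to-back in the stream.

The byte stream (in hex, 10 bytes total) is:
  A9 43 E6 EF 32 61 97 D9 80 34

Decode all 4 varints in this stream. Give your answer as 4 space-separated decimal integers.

  byte[0]=0xA9 cont=1 payload=0x29=41: acc |= 41<<0 -> acc=41 shift=7
  byte[1]=0x43 cont=0 payload=0x43=67: acc |= 67<<7 -> acc=8617 shift=14 [end]
Varint 1: bytes[0:2] = A9 43 -> value 8617 (2 byte(s))
  byte[2]=0xE6 cont=1 payload=0x66=102: acc |= 102<<0 -> acc=102 shift=7
  byte[3]=0xEF cont=1 payload=0x6F=111: acc |= 111<<7 -> acc=14310 shift=14
  byte[4]=0x32 cont=0 payload=0x32=50: acc |= 50<<14 -> acc=833510 shift=21 [end]
Varint 2: bytes[2:5] = E6 EF 32 -> value 833510 (3 byte(s))
  byte[5]=0x61 cont=0 payload=0x61=97: acc |= 97<<0 -> acc=97 shift=7 [end]
Varint 3: bytes[5:6] = 61 -> value 97 (1 byte(s))
  byte[6]=0x97 cont=1 payload=0x17=23: acc |= 23<<0 -> acc=23 shift=7
  byte[7]=0xD9 cont=1 payload=0x59=89: acc |= 89<<7 -> acc=11415 shift=14
  byte[8]=0x80 cont=1 payload=0x00=0: acc |= 0<<14 -> acc=11415 shift=21
  byte[9]=0x34 cont=0 payload=0x34=52: acc |= 52<<21 -> acc=109063319 shift=28 [end]
Varint 4: bytes[6:10] = 97 D9 80 34 -> value 109063319 (4 byte(s))

Answer: 8617 833510 97 109063319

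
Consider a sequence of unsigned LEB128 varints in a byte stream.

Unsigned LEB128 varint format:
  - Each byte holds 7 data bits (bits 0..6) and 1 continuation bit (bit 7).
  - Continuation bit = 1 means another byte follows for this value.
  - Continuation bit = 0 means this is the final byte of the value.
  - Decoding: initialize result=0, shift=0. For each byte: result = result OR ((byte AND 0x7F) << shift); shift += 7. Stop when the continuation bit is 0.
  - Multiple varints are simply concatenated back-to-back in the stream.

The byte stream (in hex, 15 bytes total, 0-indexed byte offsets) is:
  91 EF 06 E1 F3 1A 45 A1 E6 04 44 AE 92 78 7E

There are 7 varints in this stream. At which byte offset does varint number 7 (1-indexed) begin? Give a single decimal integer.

  byte[0]=0x91 cont=1 payload=0x11=17: acc |= 17<<0 -> acc=17 shift=7
  byte[1]=0xEF cont=1 payload=0x6F=111: acc |= 111<<7 -> acc=14225 shift=14
  byte[2]=0x06 cont=0 payload=0x06=6: acc |= 6<<14 -> acc=112529 shift=21 [end]
Varint 1: bytes[0:3] = 91 EF 06 -> value 112529 (3 byte(s))
  byte[3]=0xE1 cont=1 payload=0x61=97: acc |= 97<<0 -> acc=97 shift=7
  byte[4]=0xF3 cont=1 payload=0x73=115: acc |= 115<<7 -> acc=14817 shift=14
  byte[5]=0x1A cont=0 payload=0x1A=26: acc |= 26<<14 -> acc=440801 shift=21 [end]
Varint 2: bytes[3:6] = E1 F3 1A -> value 440801 (3 byte(s))
  byte[6]=0x45 cont=0 payload=0x45=69: acc |= 69<<0 -> acc=69 shift=7 [end]
Varint 3: bytes[6:7] = 45 -> value 69 (1 byte(s))
  byte[7]=0xA1 cont=1 payload=0x21=33: acc |= 33<<0 -> acc=33 shift=7
  byte[8]=0xE6 cont=1 payload=0x66=102: acc |= 102<<7 -> acc=13089 shift=14
  byte[9]=0x04 cont=0 payload=0x04=4: acc |= 4<<14 -> acc=78625 shift=21 [end]
Varint 4: bytes[7:10] = A1 E6 04 -> value 78625 (3 byte(s))
  byte[10]=0x44 cont=0 payload=0x44=68: acc |= 68<<0 -> acc=68 shift=7 [end]
Varint 5: bytes[10:11] = 44 -> value 68 (1 byte(s))
  byte[11]=0xAE cont=1 payload=0x2E=46: acc |= 46<<0 -> acc=46 shift=7
  byte[12]=0x92 cont=1 payload=0x12=18: acc |= 18<<7 -> acc=2350 shift=14
  byte[13]=0x78 cont=0 payload=0x78=120: acc |= 120<<14 -> acc=1968430 shift=21 [end]
Varint 6: bytes[11:14] = AE 92 78 -> value 1968430 (3 byte(s))
  byte[14]=0x7E cont=0 payload=0x7E=126: acc |= 126<<0 -> acc=126 shift=7 [end]
Varint 7: bytes[14:15] = 7E -> value 126 (1 byte(s))

Answer: 14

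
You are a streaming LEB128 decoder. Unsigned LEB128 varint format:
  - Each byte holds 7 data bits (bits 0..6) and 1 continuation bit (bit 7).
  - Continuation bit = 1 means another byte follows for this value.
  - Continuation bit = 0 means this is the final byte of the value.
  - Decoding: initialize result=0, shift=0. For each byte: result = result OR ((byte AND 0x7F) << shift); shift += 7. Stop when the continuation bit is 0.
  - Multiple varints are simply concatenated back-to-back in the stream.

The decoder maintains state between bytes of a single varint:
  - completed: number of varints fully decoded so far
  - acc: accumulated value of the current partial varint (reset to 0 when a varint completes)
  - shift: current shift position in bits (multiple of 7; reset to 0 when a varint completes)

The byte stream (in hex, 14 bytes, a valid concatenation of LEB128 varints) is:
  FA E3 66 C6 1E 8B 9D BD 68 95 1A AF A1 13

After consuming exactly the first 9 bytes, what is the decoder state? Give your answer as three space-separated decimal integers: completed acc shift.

Answer: 3 0 0

Derivation:
byte[0]=0xFA cont=1 payload=0x7A: acc |= 122<<0 -> completed=0 acc=122 shift=7
byte[1]=0xE3 cont=1 payload=0x63: acc |= 99<<7 -> completed=0 acc=12794 shift=14
byte[2]=0x66 cont=0 payload=0x66: varint #1 complete (value=1683962); reset -> completed=1 acc=0 shift=0
byte[3]=0xC6 cont=1 payload=0x46: acc |= 70<<0 -> completed=1 acc=70 shift=7
byte[4]=0x1E cont=0 payload=0x1E: varint #2 complete (value=3910); reset -> completed=2 acc=0 shift=0
byte[5]=0x8B cont=1 payload=0x0B: acc |= 11<<0 -> completed=2 acc=11 shift=7
byte[6]=0x9D cont=1 payload=0x1D: acc |= 29<<7 -> completed=2 acc=3723 shift=14
byte[7]=0xBD cont=1 payload=0x3D: acc |= 61<<14 -> completed=2 acc=1003147 shift=21
byte[8]=0x68 cont=0 payload=0x68: varint #3 complete (value=219106955); reset -> completed=3 acc=0 shift=0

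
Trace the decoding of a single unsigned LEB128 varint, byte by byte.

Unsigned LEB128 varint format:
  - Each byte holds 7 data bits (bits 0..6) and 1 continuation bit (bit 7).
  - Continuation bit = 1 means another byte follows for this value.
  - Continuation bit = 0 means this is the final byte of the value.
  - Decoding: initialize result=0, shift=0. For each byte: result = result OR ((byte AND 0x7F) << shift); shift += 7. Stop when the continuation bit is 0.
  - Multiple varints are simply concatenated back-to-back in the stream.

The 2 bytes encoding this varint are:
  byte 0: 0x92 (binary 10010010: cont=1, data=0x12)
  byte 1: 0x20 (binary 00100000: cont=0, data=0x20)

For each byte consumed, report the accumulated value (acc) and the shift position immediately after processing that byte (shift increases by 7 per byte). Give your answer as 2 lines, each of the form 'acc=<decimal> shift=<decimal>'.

Answer: acc=18 shift=7
acc=4114 shift=14

Derivation:
byte 0=0x92: payload=0x12=18, contrib = 18<<0 = 18; acc -> 18, shift -> 7
byte 1=0x20: payload=0x20=32, contrib = 32<<7 = 4096; acc -> 4114, shift -> 14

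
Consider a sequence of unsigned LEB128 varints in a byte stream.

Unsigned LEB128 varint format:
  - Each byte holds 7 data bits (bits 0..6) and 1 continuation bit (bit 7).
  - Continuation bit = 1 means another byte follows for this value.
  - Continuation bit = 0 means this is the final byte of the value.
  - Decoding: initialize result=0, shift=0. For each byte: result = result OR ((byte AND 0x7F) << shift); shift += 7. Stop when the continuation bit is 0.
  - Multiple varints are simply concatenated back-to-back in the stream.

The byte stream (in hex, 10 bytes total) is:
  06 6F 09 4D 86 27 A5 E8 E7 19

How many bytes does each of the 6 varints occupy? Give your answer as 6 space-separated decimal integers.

  byte[0]=0x06 cont=0 payload=0x06=6: acc |= 6<<0 -> acc=6 shift=7 [end]
Varint 1: bytes[0:1] = 06 -> value 6 (1 byte(s))
  byte[1]=0x6F cont=0 payload=0x6F=111: acc |= 111<<0 -> acc=111 shift=7 [end]
Varint 2: bytes[1:2] = 6F -> value 111 (1 byte(s))
  byte[2]=0x09 cont=0 payload=0x09=9: acc |= 9<<0 -> acc=9 shift=7 [end]
Varint 3: bytes[2:3] = 09 -> value 9 (1 byte(s))
  byte[3]=0x4D cont=0 payload=0x4D=77: acc |= 77<<0 -> acc=77 shift=7 [end]
Varint 4: bytes[3:4] = 4D -> value 77 (1 byte(s))
  byte[4]=0x86 cont=1 payload=0x06=6: acc |= 6<<0 -> acc=6 shift=7
  byte[5]=0x27 cont=0 payload=0x27=39: acc |= 39<<7 -> acc=4998 shift=14 [end]
Varint 5: bytes[4:6] = 86 27 -> value 4998 (2 byte(s))
  byte[6]=0xA5 cont=1 payload=0x25=37: acc |= 37<<0 -> acc=37 shift=7
  byte[7]=0xE8 cont=1 payload=0x68=104: acc |= 104<<7 -> acc=13349 shift=14
  byte[8]=0xE7 cont=1 payload=0x67=103: acc |= 103<<14 -> acc=1700901 shift=21
  byte[9]=0x19 cont=0 payload=0x19=25: acc |= 25<<21 -> acc=54129701 shift=28 [end]
Varint 6: bytes[6:10] = A5 E8 E7 19 -> value 54129701 (4 byte(s))

Answer: 1 1 1 1 2 4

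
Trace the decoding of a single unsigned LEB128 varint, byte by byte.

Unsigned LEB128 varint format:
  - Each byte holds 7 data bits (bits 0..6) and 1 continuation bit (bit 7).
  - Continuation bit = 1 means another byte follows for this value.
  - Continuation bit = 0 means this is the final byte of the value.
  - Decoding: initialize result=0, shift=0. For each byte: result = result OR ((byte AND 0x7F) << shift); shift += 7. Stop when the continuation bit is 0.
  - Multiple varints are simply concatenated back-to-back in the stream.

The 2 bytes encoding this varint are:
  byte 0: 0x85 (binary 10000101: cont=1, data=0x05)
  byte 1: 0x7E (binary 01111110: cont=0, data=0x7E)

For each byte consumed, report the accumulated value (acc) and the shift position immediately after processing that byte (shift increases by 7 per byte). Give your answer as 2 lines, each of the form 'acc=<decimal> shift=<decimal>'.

byte 0=0x85: payload=0x05=5, contrib = 5<<0 = 5; acc -> 5, shift -> 7
byte 1=0x7E: payload=0x7E=126, contrib = 126<<7 = 16128; acc -> 16133, shift -> 14

Answer: acc=5 shift=7
acc=16133 shift=14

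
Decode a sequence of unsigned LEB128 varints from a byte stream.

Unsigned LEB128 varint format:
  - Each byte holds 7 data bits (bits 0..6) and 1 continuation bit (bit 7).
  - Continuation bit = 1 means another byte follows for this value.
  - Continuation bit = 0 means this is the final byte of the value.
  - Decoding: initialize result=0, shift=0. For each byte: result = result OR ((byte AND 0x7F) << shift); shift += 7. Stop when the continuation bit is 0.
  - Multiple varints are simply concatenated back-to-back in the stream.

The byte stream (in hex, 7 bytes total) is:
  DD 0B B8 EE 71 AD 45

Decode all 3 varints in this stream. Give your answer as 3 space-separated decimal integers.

  byte[0]=0xDD cont=1 payload=0x5D=93: acc |= 93<<0 -> acc=93 shift=7
  byte[1]=0x0B cont=0 payload=0x0B=11: acc |= 11<<7 -> acc=1501 shift=14 [end]
Varint 1: bytes[0:2] = DD 0B -> value 1501 (2 byte(s))
  byte[2]=0xB8 cont=1 payload=0x38=56: acc |= 56<<0 -> acc=56 shift=7
  byte[3]=0xEE cont=1 payload=0x6E=110: acc |= 110<<7 -> acc=14136 shift=14
  byte[4]=0x71 cont=0 payload=0x71=113: acc |= 113<<14 -> acc=1865528 shift=21 [end]
Varint 2: bytes[2:5] = B8 EE 71 -> value 1865528 (3 byte(s))
  byte[5]=0xAD cont=1 payload=0x2D=45: acc |= 45<<0 -> acc=45 shift=7
  byte[6]=0x45 cont=0 payload=0x45=69: acc |= 69<<7 -> acc=8877 shift=14 [end]
Varint 3: bytes[5:7] = AD 45 -> value 8877 (2 byte(s))

Answer: 1501 1865528 8877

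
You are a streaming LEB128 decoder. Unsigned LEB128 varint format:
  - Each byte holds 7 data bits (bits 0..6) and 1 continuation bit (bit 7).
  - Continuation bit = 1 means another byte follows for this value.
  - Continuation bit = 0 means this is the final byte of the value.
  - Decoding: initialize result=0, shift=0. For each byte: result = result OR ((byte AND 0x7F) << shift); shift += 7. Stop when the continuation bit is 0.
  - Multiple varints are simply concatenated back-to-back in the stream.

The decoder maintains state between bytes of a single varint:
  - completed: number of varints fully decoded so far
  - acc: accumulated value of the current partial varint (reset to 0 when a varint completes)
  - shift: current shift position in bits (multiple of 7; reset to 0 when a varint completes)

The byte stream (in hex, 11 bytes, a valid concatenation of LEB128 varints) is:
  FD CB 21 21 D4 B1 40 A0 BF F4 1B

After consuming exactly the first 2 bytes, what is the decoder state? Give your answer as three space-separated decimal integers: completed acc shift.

Answer: 0 9725 14

Derivation:
byte[0]=0xFD cont=1 payload=0x7D: acc |= 125<<0 -> completed=0 acc=125 shift=7
byte[1]=0xCB cont=1 payload=0x4B: acc |= 75<<7 -> completed=0 acc=9725 shift=14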